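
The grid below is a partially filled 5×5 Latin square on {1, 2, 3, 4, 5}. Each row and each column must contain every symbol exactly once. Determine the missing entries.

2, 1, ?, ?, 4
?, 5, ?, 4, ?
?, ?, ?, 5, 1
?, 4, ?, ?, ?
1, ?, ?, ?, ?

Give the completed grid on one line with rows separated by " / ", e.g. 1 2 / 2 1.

(r1,c4) = 3
(r2,c1) = 3
(r2,c5) = 2
(r3,c1) = 4
(r4,c1) = 5
(r4,c5) = 3
(r5,c4) = 2
(r5,c5) = 5
(r1,c3) = 5
(r2,c3) = 1
(r4,c3) = 2
(r4,c4) = 1
(r5,c2) = 3
(r5,c3) = 4
(r3,c2) = 2
(r3,c3) = 3

2 1 5 3 4 / 3 5 1 4 2 / 4 2 3 5 1 / 5 4 2 1 3 / 1 3 4 2 5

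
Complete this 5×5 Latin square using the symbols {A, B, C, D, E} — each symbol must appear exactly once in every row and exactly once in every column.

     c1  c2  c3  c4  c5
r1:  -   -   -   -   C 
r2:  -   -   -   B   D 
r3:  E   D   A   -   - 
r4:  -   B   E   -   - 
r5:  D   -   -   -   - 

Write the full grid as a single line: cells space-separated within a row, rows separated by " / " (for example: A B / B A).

B A D E C / A E C B D / E D A C B / C B E D A / D C B A E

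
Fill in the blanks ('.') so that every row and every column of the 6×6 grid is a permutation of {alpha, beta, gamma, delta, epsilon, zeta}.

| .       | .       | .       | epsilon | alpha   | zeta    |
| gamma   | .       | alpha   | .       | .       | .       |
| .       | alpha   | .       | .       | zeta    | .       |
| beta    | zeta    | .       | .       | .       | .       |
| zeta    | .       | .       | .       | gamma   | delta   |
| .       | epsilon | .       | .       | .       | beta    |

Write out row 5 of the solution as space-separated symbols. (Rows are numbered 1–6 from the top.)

(r1,c1) = delta
(r2,c6) = epsilon
(r3,c1) = epsilon
(r3,c6) = gamma
(r4,c6) = alpha
(r5,c2) = beta
(r5,c3) = epsilon
(r5,c4) = alpha

zeta beta epsilon alpha gamma delta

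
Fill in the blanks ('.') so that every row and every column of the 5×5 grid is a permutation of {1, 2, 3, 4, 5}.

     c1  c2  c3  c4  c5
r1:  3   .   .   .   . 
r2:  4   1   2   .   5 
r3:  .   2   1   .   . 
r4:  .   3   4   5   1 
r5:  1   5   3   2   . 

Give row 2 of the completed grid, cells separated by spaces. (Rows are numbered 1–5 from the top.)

At row 1, column 2: row 1 has {3}; column 2 has {1,2,3,5}; that leaves 4.
At row 1, column 3: row 1 has {3,4}; column 3 has {1,2,3,4}; that leaves 5.
At row 1, column 4: row 1 has {3,4,5}; column 4 has {2,5}; that leaves 1.
At row 1, column 5: row 1 has {1,3,4,5}; column 5 has {1,5}; that leaves 2.
At row 2, column 4: row 2 has {1,2,4,5}; column 4 has {1,2,5}; that leaves 3.

4 1 2 3 5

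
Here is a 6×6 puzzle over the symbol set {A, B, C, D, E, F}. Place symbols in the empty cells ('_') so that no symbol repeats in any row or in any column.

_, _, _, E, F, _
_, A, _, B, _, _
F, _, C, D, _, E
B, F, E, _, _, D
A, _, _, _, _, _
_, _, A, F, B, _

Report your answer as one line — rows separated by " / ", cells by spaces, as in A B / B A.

(r3,c2) = B
(r3,c5) = A
(r4,c5) = C
(r5,c4) = C
(r6,c6) = C
(r2,c6) = F
(r4,c4) = A
(r5,c6) = B
(r1,c6) = A
(r2,c3) = D
(r2,c5) = E
(r5,c3) = F
(r5,c5) = D
(r1,c3) = B
(r2,c1) = C
(r5,c2) = E
(r6,c2) = D
(r1,c1) = D
(r1,c2) = C
(r6,c1) = E

D C B E F A / C A D B E F / F B C D A E / B F E A C D / A E F C D B / E D A F B C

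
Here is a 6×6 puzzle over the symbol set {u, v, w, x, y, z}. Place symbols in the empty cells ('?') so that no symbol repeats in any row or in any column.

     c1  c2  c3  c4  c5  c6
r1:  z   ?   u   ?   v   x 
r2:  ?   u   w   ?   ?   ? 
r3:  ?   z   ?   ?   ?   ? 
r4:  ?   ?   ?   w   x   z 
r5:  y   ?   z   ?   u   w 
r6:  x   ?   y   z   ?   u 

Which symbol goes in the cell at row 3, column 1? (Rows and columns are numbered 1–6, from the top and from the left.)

Cell (r1,c4): row 1 has {u,v,x,z}; column 4 has {w,z} → y.
Cell (r2,c1): row 2 has {u,w}; column 1 has {x,y,z} → v.
Cell (r2,c4): row 2 has {u,v,w}; column 4 has {w,y,z} → x.
Cell (r2,c6): row 2 has {u,v,w,x}; column 6 has {u,w,x,z} → y.
Cell (r3,c6): row 3 has {z}; column 6 has {u,w,x,y,z} → v.
Cell (r4,c1): row 4 has {w,x,z}; column 1 has {v,x,y,z} → u.
Cell (r4,c3): row 4 has {u,w,x,z}; column 3 has {u,w,y,z} → v.
Cell (r5,c4): row 5 has {u,w,y,z}; column 4 has {w,x,y,z} → v.
Cell (r6,c5): row 6 has {u,x,y,z}; column 5 has {u,v,x} → w.
Cell (r1,c2): row 1 has {u,v,x,y,z}; column 2 has {u,z} → w.
Cell (r2,c5): row 2 has {u,v,w,x,y}; column 5 has {u,v,w,x} → z.
Cell (r3,c1): row 3 has {v,z}; column 1 has {u,v,x,y,z} → w.

w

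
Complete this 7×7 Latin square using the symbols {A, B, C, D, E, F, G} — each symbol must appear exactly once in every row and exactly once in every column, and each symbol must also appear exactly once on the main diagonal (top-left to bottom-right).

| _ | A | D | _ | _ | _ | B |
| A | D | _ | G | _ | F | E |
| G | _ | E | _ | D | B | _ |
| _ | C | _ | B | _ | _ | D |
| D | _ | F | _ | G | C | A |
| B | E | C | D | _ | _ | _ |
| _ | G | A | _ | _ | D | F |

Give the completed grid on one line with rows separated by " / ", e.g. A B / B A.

C A D F E G B / A D B G C F E / G F E A D B C / F C G B A E D / D B F E G C A / B E C D F A G / E G A C B D F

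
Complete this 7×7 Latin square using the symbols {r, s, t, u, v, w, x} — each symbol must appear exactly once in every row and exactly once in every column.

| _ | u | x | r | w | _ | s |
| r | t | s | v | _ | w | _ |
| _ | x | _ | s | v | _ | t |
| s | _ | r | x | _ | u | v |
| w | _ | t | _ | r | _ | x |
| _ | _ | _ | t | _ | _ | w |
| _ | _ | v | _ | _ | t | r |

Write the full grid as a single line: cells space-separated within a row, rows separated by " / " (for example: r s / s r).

(r1,c6) = v
(r2,c7) = u
(r3,c1) = u
(r3,c3) = w
(r3,c6) = r
(r4,c2) = w
(r4,c5) = t
(r5,c4) = u
(r5,c6) = s
(r6,c3) = u
(r6,c6) = x
(r7,c1) = x
(r7,c2) = s
(r7,c4) = w
(r7,c5) = u
(r1,c1) = t
(r2,c5) = x
(r5,c2) = v
(r6,c1) = v
(r6,c2) = r
(r6,c5) = s

t u x r w v s / r t s v x w u / u x w s v r t / s w r x t u v / w v t u r s x / v r u t s x w / x s v w u t r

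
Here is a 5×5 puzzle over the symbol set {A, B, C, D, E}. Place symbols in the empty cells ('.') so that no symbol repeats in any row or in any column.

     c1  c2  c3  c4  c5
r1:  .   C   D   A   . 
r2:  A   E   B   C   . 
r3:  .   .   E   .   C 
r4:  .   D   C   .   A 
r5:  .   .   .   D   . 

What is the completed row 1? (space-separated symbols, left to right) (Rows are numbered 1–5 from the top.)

E C D A B

row 2 has {A,B,C,E}; column 5 has {A,C} — only D is left for (r2,c5).
row 3 has {C,E}; column 4 has {A,C,D} — only B is left for (r3,c4).
row 4 has {A,C,D}; column 4 has {A,B,C,D} — only E is left for (r4,c4).
row 5 has {D}; column 3 has {B,C,D,E} — only A is left for (r5,c3).
row 3 has {B,C,E}; column 1 has {A} — only D is left for (r3,c1).
row 3 has {B,C,D,E}; column 2 has {C,D,E} — only A is left for (r3,c2).
row 4 has {A,C,D,E}; column 1 has {A,D} — only B is left for (r4,c1).
row 5 has {A,D}; column 2 has {A,C,D,E} — only B is left for (r5,c2).
row 5 has {A,B,D}; column 5 has {A,C,D} — only E is left for (r5,c5).
row 1 has {A,C,D}; column 1 has {A,B,D} — only E is left for (r1,c1).
row 1 has {A,C,D,E}; column 5 has {A,C,D,E} — only B is left for (r1,c5).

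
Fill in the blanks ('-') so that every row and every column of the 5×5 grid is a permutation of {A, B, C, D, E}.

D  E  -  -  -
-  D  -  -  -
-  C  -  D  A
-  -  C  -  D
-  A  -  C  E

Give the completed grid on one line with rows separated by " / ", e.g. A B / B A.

At row 4, column 2: row 4 has {C,D}; column 2 has {A,C,D,E}; that leaves B.
At row 5, column 1: row 5 has {A,C,E}; column 1 has {D}; that leaves B.
At row 5, column 3: row 5 has {A,B,C,E}; column 3 has {C}; that leaves D.
At row 3, column 1: row 3 has {A,C,D}; column 1 has {B,D}; that leaves E.
At row 3, column 3: row 3 has {A,C,D,E}; column 3 has {C,D}; that leaves B.
At row 4, column 1: row 4 has {B,C,D}; column 1 has {B,D,E}; that leaves A.
At row 4, column 4: row 4 has {A,B,C,D}; column 4 has {C,D}; that leaves E.
At row 1, column 3: row 1 has {D,E}; column 3 has {B,C,D}; that leaves A.
At row 1, column 4: row 1 has {A,D,E}; column 4 has {C,D,E}; that leaves B.
At row 1, column 5: row 1 has {A,B,D,E}; column 5 has {A,D,E}; that leaves C.
At row 2, column 1: row 2 has {D}; column 1 has {A,B,D,E}; that leaves C.
At row 2, column 3: row 2 has {C,D}; column 3 has {A,B,C,D}; that leaves E.
At row 2, column 4: row 2 has {C,D,E}; column 4 has {B,C,D,E}; that leaves A.
At row 2, column 5: row 2 has {A,C,D,E}; column 5 has {A,C,D,E}; that leaves B.

D E A B C / C D E A B / E C B D A / A B C E D / B A D C E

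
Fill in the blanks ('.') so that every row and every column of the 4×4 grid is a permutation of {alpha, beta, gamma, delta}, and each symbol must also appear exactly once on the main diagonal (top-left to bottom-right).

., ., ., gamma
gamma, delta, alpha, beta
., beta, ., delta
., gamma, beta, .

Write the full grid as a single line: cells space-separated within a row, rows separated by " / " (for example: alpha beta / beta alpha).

beta alpha delta gamma / gamma delta alpha beta / alpha beta gamma delta / delta gamma beta alpha

(r1,c2): row 1 has {gamma}; column 2 has {beta,gamma,delta}, so it must be alpha.
(r1,c3): row 1 has {alpha,gamma}; column 3 has {alpha,beta}, so it must be delta.
(r3,c1): row 3 has {beta,delta}; column 1 has {gamma}, so it must be alpha.
(r3,c3): row 3 has {alpha,beta,delta}; column 3 has {alpha,beta,delta}; the diagonal has {delta}, so it must be gamma.
(r4,c1): row 4 has {beta,gamma}; column 1 has {alpha,gamma}, so it must be delta.
(r4,c4): row 4 has {beta,gamma,delta}; column 4 has {beta,gamma,delta}; the diagonal has {gamma,delta}, so it must be alpha.
(r1,c1): row 1 has {alpha,gamma,delta}; column 1 has {alpha,gamma,delta}; the diagonal has {alpha,gamma,delta}, so it must be beta.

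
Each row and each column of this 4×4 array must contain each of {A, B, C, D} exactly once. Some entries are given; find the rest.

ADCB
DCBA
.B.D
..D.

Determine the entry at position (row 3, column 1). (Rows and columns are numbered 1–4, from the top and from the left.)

(r3,c1) = C

C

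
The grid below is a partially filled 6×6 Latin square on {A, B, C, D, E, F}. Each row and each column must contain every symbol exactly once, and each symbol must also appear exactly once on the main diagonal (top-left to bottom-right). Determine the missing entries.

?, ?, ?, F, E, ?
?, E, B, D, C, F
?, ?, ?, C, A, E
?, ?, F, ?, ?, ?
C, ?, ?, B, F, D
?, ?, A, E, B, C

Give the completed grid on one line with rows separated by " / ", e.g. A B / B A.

(r2,c1) = A
(r3,c3) = D
(r4,c4) = A
(r4,c5) = D
(r4,c6) = B
(r5,c2) = A
(r5,c3) = E
(r1,c1) = B
(r1,c3) = C
(r1,c6) = A
(r3,c1) = F
(r3,c2) = B
(r4,c1) = E
(r4,c2) = C
(r6,c1) = D
(r6,c2) = F
(r1,c2) = D

B D C F E A / A E B D C F / F B D C A E / E C F A D B / C A E B F D / D F A E B C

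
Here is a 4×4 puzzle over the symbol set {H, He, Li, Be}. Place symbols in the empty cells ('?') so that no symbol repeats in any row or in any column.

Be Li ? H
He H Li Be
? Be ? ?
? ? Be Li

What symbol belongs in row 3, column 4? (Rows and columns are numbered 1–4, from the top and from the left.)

He

(r1,c3) = He
(r3,c3) = H
(r3,c4) = He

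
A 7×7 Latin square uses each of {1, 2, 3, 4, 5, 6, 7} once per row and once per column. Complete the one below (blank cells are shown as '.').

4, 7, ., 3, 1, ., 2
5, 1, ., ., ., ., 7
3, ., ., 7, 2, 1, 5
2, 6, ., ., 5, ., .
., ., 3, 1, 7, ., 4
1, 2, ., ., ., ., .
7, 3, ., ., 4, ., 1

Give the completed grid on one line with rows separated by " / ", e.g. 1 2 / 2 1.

(r3,c2) = 4
(r3,c3) = 6
(r4,c4) = 4
(r4,c7) = 3
(r5,c1) = 6
(r5,c2) = 5
(r5,c6) = 2
(r6,c7) = 6
(r1,c3) = 5
(r1,c6) = 6
(r4,c6) = 7
(r6,c4) = 5
(r6,c5) = 3
(r6,c6) = 4
(r7,c3) = 2
(r7,c4) = 6
(r7,c6) = 5
(r2,c3) = 4
(r2,c4) = 2
(r2,c5) = 6
(r2,c6) = 3
(r4,c3) = 1
(r6,c3) = 7

4 7 5 3 1 6 2 / 5 1 4 2 6 3 7 / 3 4 6 7 2 1 5 / 2 6 1 4 5 7 3 / 6 5 3 1 7 2 4 / 1 2 7 5 3 4 6 / 7 3 2 6 4 5 1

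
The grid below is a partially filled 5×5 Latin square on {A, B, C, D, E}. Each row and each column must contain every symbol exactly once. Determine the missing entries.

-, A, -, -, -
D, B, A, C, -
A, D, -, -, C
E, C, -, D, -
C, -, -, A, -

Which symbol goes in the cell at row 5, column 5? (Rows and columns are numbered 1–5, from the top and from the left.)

B

At row 1, column 1: row 1 has {A}; column 1 has {A,C,D,E}; that leaves B.
At row 1, column 4: row 1 has {A,B}; column 4 has {A,C,D}; that leaves E.
At row 1, column 5: row 1 has {A,B,E}; column 5 has {C}; that leaves D.
At row 2, column 5: row 2 has {A,B,C,D}; column 5 has {C,D}; that leaves E.
At row 3, column 4: row 3 has {A,C,D}; column 4 has {A,C,D,E}; that leaves B.
At row 4, column 3: row 4 has {C,D,E}; column 3 has {A}; that leaves B.
At row 4, column 5: row 4 has {B,C,D,E}; column 5 has {C,D,E}; that leaves A.
At row 5, column 2: row 5 has {A,C}; column 2 has {A,B,C,D}; that leaves E.
At row 5, column 3: row 5 has {A,C,E}; column 3 has {A,B}; that leaves D.
At row 5, column 5: row 5 has {A,C,D,E}; column 5 has {A,C,D,E}; that leaves B.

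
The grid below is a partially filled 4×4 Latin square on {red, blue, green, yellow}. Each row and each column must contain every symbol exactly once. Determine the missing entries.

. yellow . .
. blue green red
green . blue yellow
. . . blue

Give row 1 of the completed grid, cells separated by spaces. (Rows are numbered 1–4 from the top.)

blue yellow red green

(r1,c3) = red
(r1,c4) = green
(r2,c1) = yellow
(r3,c2) = red
(r4,c1) = red
(r4,c2) = green
(r4,c3) = yellow
(r1,c1) = blue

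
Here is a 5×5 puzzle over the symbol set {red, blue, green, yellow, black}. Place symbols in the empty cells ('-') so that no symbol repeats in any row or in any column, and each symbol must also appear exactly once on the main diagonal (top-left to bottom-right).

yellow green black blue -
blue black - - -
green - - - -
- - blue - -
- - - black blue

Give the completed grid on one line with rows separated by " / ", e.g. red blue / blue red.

yellow green black blue red / blue black yellow red green / green blue red yellow black / black red blue green yellow / red yellow green black blue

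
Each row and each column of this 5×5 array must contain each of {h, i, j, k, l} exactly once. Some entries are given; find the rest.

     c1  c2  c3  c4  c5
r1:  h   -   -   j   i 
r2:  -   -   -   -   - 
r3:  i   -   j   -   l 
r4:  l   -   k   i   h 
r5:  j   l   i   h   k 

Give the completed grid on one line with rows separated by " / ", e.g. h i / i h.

h k l j i / k i h l j / i h j k l / l j k i h / j l i h k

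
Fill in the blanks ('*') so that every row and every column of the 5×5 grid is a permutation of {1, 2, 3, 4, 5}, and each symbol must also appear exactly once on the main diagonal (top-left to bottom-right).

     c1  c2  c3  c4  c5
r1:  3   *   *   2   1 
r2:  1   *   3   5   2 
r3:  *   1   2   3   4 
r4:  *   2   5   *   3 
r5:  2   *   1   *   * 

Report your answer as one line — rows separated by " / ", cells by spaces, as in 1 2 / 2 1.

row 1 has {1,2,3}; column 3 has {1,2,3,5} — only 4 is left for (r1,c3).
row 2 has {1,2,3,5}; column 2 has {1,2}; the diagonal has {2,3} — only 4 is left for (r2,c2).
row 3 has {1,2,3,4}; column 1 has {1,2,3} — only 5 is left for (r3,c1).
row 4 has {2,3,5}; column 1 has {1,2,3,5} — only 4 is left for (r4,c1).
row 4 has {2,3,4,5}; column 4 has {2,3,5}; the diagonal has {2,3,4} — only 1 is left for (r4,c4).
row 5 has {1,2}; column 4 has {1,2,3,5} — only 4 is left for (r5,c4).
row 5 has {1,2,4}; column 5 has {1,2,3,4}; the diagonal has {1,2,3,4} — only 5 is left for (r5,c5).
row 1 has {1,2,3,4}; column 2 has {1,2,4} — only 5 is left for (r1,c2).
row 5 has {1,2,4,5}; column 2 has {1,2,4,5} — only 3 is left for (r5,c2).

3 5 4 2 1 / 1 4 3 5 2 / 5 1 2 3 4 / 4 2 5 1 3 / 2 3 1 4 5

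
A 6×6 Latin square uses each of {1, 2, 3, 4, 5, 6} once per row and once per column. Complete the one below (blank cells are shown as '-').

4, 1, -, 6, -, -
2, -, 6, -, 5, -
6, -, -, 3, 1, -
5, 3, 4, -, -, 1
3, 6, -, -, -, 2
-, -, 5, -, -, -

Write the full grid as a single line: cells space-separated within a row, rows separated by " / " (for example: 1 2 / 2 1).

4 1 3 6 2 5 / 2 4 6 1 5 3 / 6 5 2 3 1 4 / 5 3 4 2 6 1 / 3 6 1 5 4 2 / 1 2 5 4 3 6

(r2,c2) = 4
(r2,c4) = 1
(r2,c6) = 3
(r3,c3) = 2
(r4,c4) = 2
(r4,c5) = 6
(r5,c3) = 1
(r5,c5) = 4
(r6,c1) = 1
(r6,c2) = 2
(r6,c4) = 4
(r6,c5) = 3
(r6,c6) = 6
(r1,c3) = 3
(r1,c5) = 2
(r1,c6) = 5
(r3,c2) = 5
(r3,c6) = 4
(r5,c4) = 5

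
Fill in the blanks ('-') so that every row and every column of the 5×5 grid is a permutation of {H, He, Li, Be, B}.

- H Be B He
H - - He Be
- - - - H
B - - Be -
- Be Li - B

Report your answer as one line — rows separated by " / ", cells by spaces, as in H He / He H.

Li H Be B He / H Li B He Be / Be B He Li H / B He H Be Li / He Be Li H B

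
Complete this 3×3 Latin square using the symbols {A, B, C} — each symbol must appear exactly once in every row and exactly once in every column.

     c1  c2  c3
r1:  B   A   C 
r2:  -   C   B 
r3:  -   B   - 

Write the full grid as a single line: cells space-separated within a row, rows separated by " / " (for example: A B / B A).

B A C / A C B / C B A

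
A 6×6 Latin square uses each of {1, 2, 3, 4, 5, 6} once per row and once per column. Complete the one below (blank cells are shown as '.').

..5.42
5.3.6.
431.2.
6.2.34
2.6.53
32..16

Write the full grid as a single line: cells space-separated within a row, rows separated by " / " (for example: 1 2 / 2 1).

1 6 5 3 4 2 / 5 4 3 2 6 1 / 4 3 1 6 2 5 / 6 5 2 1 3 4 / 2 1 6 4 5 3 / 3 2 4 5 1 6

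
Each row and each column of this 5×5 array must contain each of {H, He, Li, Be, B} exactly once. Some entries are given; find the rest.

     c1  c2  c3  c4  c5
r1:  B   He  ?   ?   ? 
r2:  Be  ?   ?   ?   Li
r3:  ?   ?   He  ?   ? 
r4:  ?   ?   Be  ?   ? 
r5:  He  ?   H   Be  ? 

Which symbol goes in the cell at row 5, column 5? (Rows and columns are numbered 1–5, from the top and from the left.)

B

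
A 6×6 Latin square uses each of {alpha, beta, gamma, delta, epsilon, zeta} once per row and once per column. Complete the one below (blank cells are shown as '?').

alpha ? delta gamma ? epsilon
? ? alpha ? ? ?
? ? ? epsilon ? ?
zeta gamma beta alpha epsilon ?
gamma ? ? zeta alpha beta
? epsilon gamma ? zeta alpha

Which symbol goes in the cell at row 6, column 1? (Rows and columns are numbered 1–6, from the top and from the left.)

(r1,c5): row 1 has {alpha,gamma,delta,epsilon}; column 5 has {alpha,epsilon,zeta}, so it must be beta.
(r3,c3): row 3 has {epsilon}; column 3 has {alpha,beta,gamma,delta}, so it must be zeta.
(r4,c6): row 4 has {alpha,beta,gamma,epsilon,zeta}; column 6 has {alpha,beta,epsilon}, so it must be delta.
(r5,c2): row 5 has {alpha,beta,gamma,zeta}; column 2 has {gamma,epsilon}, so it must be delta.
(r5,c3): row 5 has {alpha,beta,gamma,delta,zeta}; column 3 has {alpha,beta,gamma,delta,zeta}, so it must be epsilon.
(r1,c2): row 1 has {alpha,beta,gamma,delta,epsilon}; column 2 has {gamma,delta,epsilon}, so it must be zeta.
(r2,c2): row 2 has {alpha}; column 2 has {gamma,delta,epsilon,zeta}, so it must be beta.
(r2,c4): row 2 has {alpha,beta}; column 4 has {alpha,gamma,epsilon,zeta}, so it must be delta.
(r2,c5): row 2 has {alpha,beta,delta}; column 5 has {alpha,beta,epsilon,zeta}, so it must be gamma.
(r2,c6): row 2 has {alpha,beta,gamma,delta}; column 6 has {alpha,beta,delta,epsilon}, so it must be zeta.
(r3,c2): row 3 has {epsilon,zeta}; column 2 has {beta,gamma,delta,epsilon,zeta}, so it must be alpha.
(r3,c5): row 3 has {alpha,epsilon,zeta}; column 5 has {alpha,beta,gamma,epsilon,zeta}, so it must be delta.
(r3,c6): row 3 has {alpha,delta,epsilon,zeta}; column 6 has {alpha,beta,delta,epsilon,zeta}, so it must be gamma.
(r6,c4): row 6 has {alpha,gamma,epsilon,zeta}; column 4 has {alpha,gamma,delta,epsilon,zeta}, so it must be beta.
(r2,c1): row 2 has {alpha,beta,gamma,delta,zeta}; column 1 has {alpha,gamma,zeta}, so it must be epsilon.
(r3,c1): row 3 has {alpha,gamma,delta,epsilon,zeta}; column 1 has {alpha,gamma,epsilon,zeta}, so it must be beta.
(r6,c1): row 6 has {alpha,beta,gamma,epsilon,zeta}; column 1 has {alpha,beta,gamma,epsilon,zeta}, so it must be delta.

delta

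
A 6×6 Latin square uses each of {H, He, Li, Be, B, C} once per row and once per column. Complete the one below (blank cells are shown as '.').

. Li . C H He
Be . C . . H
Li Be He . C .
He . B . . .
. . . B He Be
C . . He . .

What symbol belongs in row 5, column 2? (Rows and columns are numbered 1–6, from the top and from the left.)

C

(r1,c1) = B
(r1,c3) = Be
(r2,c4) = Li
(r2,c5) = B
(r3,c4) = H
(r3,c6) = B
(r4,c4) = Be
(r4,c5) = Li
(r4,c6) = C
(r5,c1) = H
(r5,c2) = C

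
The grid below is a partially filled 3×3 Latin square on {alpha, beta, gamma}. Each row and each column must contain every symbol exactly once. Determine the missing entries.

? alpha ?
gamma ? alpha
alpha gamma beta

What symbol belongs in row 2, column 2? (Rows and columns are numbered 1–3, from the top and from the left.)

beta

(r1,c1): row 1 has {alpha}; column 1 has {alpha,gamma}, so it must be beta.
(r1,c3): row 1 has {alpha,beta}; column 3 has {alpha,beta}, so it must be gamma.
(r2,c2): row 2 has {alpha,gamma}; column 2 has {alpha,gamma}, so it must be beta.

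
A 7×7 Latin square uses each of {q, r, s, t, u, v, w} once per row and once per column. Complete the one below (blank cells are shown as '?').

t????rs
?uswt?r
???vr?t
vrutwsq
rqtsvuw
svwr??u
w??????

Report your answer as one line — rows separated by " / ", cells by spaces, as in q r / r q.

(r1,c2) = w
(r2,c1) = q
(r2,c6) = v
(r3,c1) = u
(r3,c2) = s
(r3,c3) = q
(r3,c6) = w
(r6,c5) = q
(r6,c6) = t
(r7,c2) = t
(r7,c6) = q
(r7,c7) = v
(r1,c3) = v
(r1,c5) = u
(r7,c3) = r
(r7,c4) = u
(r7,c5) = s
(r1,c4) = q

t w v q u r s / q u s w t v r / u s q v r w t / v r u t w s q / r q t s v u w / s v w r q t u / w t r u s q v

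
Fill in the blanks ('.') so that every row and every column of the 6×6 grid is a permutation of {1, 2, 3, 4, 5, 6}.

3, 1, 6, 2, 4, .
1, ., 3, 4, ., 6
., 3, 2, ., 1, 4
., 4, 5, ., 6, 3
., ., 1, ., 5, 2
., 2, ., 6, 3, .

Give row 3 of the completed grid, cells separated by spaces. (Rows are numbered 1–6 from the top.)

6 3 2 5 1 4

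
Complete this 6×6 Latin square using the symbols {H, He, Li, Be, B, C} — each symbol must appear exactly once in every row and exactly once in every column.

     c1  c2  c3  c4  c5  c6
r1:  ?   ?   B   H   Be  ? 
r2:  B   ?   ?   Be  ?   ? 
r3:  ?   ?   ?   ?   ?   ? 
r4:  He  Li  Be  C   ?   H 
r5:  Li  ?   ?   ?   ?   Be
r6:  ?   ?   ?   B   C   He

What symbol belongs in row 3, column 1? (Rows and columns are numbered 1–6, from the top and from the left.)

row 1 has {H,Be,B}; column 1 has {He,Li,B} — only C is left for (r1,c1).
row 1 has {H,Be,B,C}; column 2 has {Li} — only He is left for (r1,c2).
row 1 has {H,He,Be,B,C}; column 6 has {H,He,Be} — only Li is left for (r1,c6).
row 2 has {Be,B}; column 6 has {H,He,Li,Be} — only C is left for (r2,c6).
row 3 is empty so far; column 6 has {H,He,Li,Be,C} — only B is left for (r3,c6).
row 4 has {H,He,Li,Be,C}; column 5 has {Be,C} — only B is left for (r4,c5).
row 5 has {Li,Be}; column 4 has {H,Be,B,C} — only He is left for (r5,c4).
row 5 has {He,Li,Be}; column 5 has {Be,B,C} — only H is left for (r5,c5).
row 2 has {Be,B,C}; column 2 has {He,Li} — only H is left for (r2,c2).
row 3 has {B}; column 4 has {H,He,Be,B,C} — only Li is left for (r3,c4).
row 3 has {Li,B}; column 5 has {H,Be,B,C} — only He is left for (r3,c5).
row 5 has {H,He,Li,Be}; column 3 has {Be,B} — only C is left for (r5,c3).
row 6 has {He,B,C}; column 2 has {H,He,Li} — only Be is left for (r6,c2).
row 2 has {H,Be,B,C}; column 5 has {H,He,Be,B,C} — only Li is left for (r2,c5).
row 3 has {He,Li,B}; column 2 has {H,He,Li,Be} — only C is left for (r3,c2).
row 3 has {He,Li,B,C}; column 3 has {Be,B,C} — only H is left for (r3,c3).
row 5 has {H,He,Li,Be,C}; column 2 has {H,He,Li,Be,C} — only B is left for (r5,c2).
row 6 has {He,Be,B,C}; column 1 has {He,Li,B,C} — only H is left for (r6,c1).
row 6 has {H,He,Be,B,C}; column 3 has {H,Be,B,C} — only Li is left for (r6,c3).
row 2 has {H,Li,Be,B,C}; column 3 has {H,Li,Be,B,C} — only He is left for (r2,c3).
row 3 has {H,He,Li,B,C}; column 1 has {H,He,Li,B,C} — only Be is left for (r3,c1).

Be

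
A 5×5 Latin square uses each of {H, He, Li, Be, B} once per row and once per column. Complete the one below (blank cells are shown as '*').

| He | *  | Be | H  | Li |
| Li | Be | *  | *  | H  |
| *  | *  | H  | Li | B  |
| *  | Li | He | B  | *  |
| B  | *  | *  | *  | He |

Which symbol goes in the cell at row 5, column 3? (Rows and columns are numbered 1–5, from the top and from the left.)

Li

(r1,c2) = B
(r2,c3) = B
(r2,c4) = He
(r3,c1) = Be
(r3,c2) = He
(r4,c1) = H
(r4,c5) = Be
(r5,c2) = H
(r5,c3) = Li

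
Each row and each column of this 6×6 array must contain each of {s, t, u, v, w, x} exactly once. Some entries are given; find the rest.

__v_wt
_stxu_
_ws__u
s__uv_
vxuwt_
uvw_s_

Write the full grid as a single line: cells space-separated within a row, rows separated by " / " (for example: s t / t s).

x u v s w t / w s t x u v / t w s v x u / s t x u v w / v x u w t s / u v w t s x

(r1,c1): row 1 has {t,v,w}; column 1 has {s,u,v}, so it must be x.
(r1,c2): row 1 has {t,v,w,x}; column 2 has {s,v,w,x}, so it must be u.
(r1,c4): row 1 has {t,u,v,w,x}; column 4 has {u,w,x}, so it must be s.
(r2,c1): row 2 has {s,t,u,x}; column 1 has {s,u,v,x}, so it must be w.
(r2,c6): row 2 has {s,t,u,w,x}; column 6 has {t,u}, so it must be v.
(r3,c1): row 3 has {s,u,w}; column 1 has {s,u,v,w,x}, so it must be t.
(r3,c4): row 3 has {s,t,u,w}; column 4 has {s,u,w,x}, so it must be v.
(r3,c5): row 3 has {s,t,u,v,w}; column 5 has {s,t,u,v,w}, so it must be x.
(r4,c2): row 4 has {s,u,v}; column 2 has {s,u,v,w,x}, so it must be t.
(r4,c3): row 4 has {s,t,u,v}; column 3 has {s,t,u,v,w}, so it must be x.
(r4,c6): row 4 has {s,t,u,v,x}; column 6 has {t,u,v}, so it must be w.
(r5,c6): row 5 has {t,u,v,w,x}; column 6 has {t,u,v,w}, so it must be s.
(r6,c4): row 6 has {s,u,v,w}; column 4 has {s,u,v,w,x}, so it must be t.
(r6,c6): row 6 has {s,t,u,v,w}; column 6 has {s,t,u,v,w}, so it must be x.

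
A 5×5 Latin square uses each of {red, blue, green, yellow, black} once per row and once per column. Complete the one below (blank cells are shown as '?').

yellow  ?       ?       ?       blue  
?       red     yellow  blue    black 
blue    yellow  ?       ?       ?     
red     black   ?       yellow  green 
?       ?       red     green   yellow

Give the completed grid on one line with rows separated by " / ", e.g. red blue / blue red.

yellow green black red blue / green red yellow blue black / blue yellow green black red / red black blue yellow green / black blue red green yellow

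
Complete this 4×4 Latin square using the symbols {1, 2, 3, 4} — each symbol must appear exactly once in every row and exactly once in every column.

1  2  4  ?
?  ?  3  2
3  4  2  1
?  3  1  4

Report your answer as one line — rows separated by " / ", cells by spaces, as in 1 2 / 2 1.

1 2 4 3 / 4 1 3 2 / 3 4 2 1 / 2 3 1 4

Cell (r1,c4): row 1 has {1,2,4}; column 4 has {1,2,4} → 3.
Cell (r2,c1): row 2 has {2,3}; column 1 has {1,3} → 4.
Cell (r2,c2): row 2 has {2,3,4}; column 2 has {2,3,4} → 1.
Cell (r4,c1): row 4 has {1,3,4}; column 1 has {1,3,4} → 2.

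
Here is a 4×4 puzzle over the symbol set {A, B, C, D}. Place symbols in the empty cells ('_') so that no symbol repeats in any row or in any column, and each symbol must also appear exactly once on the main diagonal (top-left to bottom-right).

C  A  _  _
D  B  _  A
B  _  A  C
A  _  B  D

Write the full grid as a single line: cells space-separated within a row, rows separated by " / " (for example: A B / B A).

C A D B / D B C A / B D A C / A C B D

(r1,c3) = D
(r1,c4) = B
(r2,c3) = C
(r3,c2) = D
(r4,c2) = C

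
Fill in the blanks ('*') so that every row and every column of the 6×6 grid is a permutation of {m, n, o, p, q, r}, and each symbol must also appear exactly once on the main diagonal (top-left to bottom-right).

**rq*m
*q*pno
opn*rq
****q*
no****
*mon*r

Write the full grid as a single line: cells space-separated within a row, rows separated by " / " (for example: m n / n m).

(r1,c1) = p
(r1,c2) = n
(r1,c5) = o
(r2,c3) = m
(r3,c4) = m
(r4,c2) = r
(r4,c3) = p
(r4,c4) = o
(r4,c6) = n
(r5,c3) = q
(r5,c4) = r
(r5,c5) = m
(r5,c6) = p
(r6,c1) = q
(r6,c5) = p
(r2,c1) = r
(r4,c1) = m

p n r q o m / r q m p n o / o p n m r q / m r p o q n / n o q r m p / q m o n p r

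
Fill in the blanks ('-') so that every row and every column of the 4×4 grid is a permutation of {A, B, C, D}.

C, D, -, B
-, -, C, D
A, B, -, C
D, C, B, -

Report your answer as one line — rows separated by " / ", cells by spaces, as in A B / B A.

row 1 has {B,C,D}; column 3 has {B,C} — only A is left for (r1,c3).
row 2 has {C,D}; column 1 has {A,C,D} — only B is left for (r2,c1).
row 2 has {B,C,D}; column 2 has {B,C,D} — only A is left for (r2,c2).
row 3 has {A,B,C}; column 3 has {A,B,C} — only D is left for (r3,c3).
row 4 has {B,C,D}; column 4 has {B,C,D} — only A is left for (r4,c4).

C D A B / B A C D / A B D C / D C B A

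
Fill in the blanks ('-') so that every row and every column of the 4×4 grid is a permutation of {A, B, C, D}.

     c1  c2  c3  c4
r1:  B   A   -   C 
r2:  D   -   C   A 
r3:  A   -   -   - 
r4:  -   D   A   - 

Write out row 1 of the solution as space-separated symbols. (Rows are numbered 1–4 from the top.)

B A D C

(r1,c3) = D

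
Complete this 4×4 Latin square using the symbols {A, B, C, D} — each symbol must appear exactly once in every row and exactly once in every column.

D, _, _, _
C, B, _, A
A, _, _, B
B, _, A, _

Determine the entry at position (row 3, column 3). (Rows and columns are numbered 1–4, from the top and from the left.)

C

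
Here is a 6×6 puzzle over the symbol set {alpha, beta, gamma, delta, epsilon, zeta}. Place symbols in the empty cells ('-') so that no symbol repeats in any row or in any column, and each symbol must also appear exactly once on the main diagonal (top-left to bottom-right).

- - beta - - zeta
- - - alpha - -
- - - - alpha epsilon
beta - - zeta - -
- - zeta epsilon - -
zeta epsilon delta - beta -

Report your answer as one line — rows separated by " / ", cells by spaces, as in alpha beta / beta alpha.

epsilon alpha beta delta gamma zeta / gamma beta epsilon alpha zeta delta / delta zeta gamma beta alpha epsilon / beta delta alpha zeta epsilon gamma / alpha gamma zeta epsilon delta beta / zeta epsilon delta gamma beta alpha

(r3,c3): row 3 has {alpha,epsilon}; column 3 has {beta,delta,zeta}; the diagonal has {zeta}, so it must be gamma.
(r5,c5): row 5 has {epsilon,zeta}; column 5 has {alpha,beta}; the diagonal has {gamma,zeta}, so it must be delta.
(r6,c4): row 6 has {beta,delta,epsilon,zeta}; column 4 has {alpha,epsilon,zeta}, so it must be gamma.
(r6,c6): row 6 has {beta,gamma,delta,epsilon,zeta}; column 6 has {epsilon,zeta}; the diagonal has {gamma,delta,zeta}, so it must be alpha.
(r1,c1): row 1 has {beta,zeta}; column 1 has {beta,zeta}; the diagonal has {alpha,gamma,delta,zeta}, so it must be epsilon.
(r1,c4): row 1 has {beta,epsilon,zeta}; column 4 has {alpha,gamma,epsilon,zeta}, so it must be delta.
(r1,c5): row 1 has {beta,delta,epsilon,zeta}; column 5 has {alpha,beta,delta}, so it must be gamma.
(r2,c2): row 2 has {alpha}; column 2 has {epsilon}; the diagonal has {alpha,gamma,delta,epsilon,zeta}, so it must be beta.
(r2,c3): row 2 has {alpha,beta}; column 3 has {beta,gamma,delta,zeta}, so it must be epsilon.
(r2,c5): row 2 has {alpha,beta,epsilon}; column 5 has {alpha,beta,gamma,delta}, so it must be zeta.
(r3,c1): row 3 has {alpha,gamma,epsilon}; column 1 has {beta,epsilon,zeta}, so it must be delta.
(r3,c2): row 3 has {alpha,gamma,delta,epsilon}; column 2 has {beta,epsilon}, so it must be zeta.
(r3,c4): row 3 has {alpha,gamma,delta,epsilon,zeta}; column 4 has {alpha,gamma,delta,epsilon,zeta}, so it must be beta.
(r4,c3): row 4 has {beta,zeta}; column 3 has {beta,gamma,delta,epsilon,zeta}, so it must be alpha.
(r4,c5): row 4 has {alpha,beta,zeta}; column 5 has {alpha,beta,gamma,delta,zeta}, so it must be epsilon.
(r1,c2): row 1 has {beta,gamma,delta,epsilon,zeta}; column 2 has {beta,epsilon,zeta}, so it must be alpha.
(r2,c1): row 2 has {alpha,beta,epsilon,zeta}; column 1 has {beta,delta,epsilon,zeta}, so it must be gamma.
(r2,c6): row 2 has {alpha,beta,gamma,epsilon,zeta}; column 6 has {alpha,epsilon,zeta}, so it must be delta.
(r4,c6): row 4 has {alpha,beta,epsilon,zeta}; column 6 has {alpha,delta,epsilon,zeta}, so it must be gamma.
(r5,c1): row 5 has {delta,epsilon,zeta}; column 1 has {beta,gamma,delta,epsilon,zeta}, so it must be alpha.
(r5,c2): row 5 has {alpha,delta,epsilon,zeta}; column 2 has {alpha,beta,epsilon,zeta}, so it must be gamma.
(r5,c6): row 5 has {alpha,gamma,delta,epsilon,zeta}; column 6 has {alpha,gamma,delta,epsilon,zeta}, so it must be beta.
(r4,c2): row 4 has {alpha,beta,gamma,epsilon,zeta}; column 2 has {alpha,beta,gamma,epsilon,zeta}, so it must be delta.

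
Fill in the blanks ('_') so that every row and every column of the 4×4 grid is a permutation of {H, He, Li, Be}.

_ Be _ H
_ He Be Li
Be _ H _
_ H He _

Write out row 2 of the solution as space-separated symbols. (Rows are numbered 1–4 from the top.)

H He Be Li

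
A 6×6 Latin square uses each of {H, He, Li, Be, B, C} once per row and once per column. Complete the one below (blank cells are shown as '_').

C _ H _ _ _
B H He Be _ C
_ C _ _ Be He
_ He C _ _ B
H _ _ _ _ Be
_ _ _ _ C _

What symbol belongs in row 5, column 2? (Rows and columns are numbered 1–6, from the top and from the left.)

At row 1, column 6: row 1 has {H,C}; column 6 has {He,Be,B,C}; that leaves Li.
At row 2, column 5: row 2 has {H,He,Be,B,C}; column 5 has {Be,C}; that leaves Li.
At row 3, column 1: row 3 has {He,Be,C}; column 1 has {H,B,C}; that leaves Li.
At row 3, column 3: row 3 has {He,Li,Be,C}; column 3 has {H,He,C}; that leaves B.
At row 3, column 4: row 3 has {He,Li,Be,B,C}; column 4 has {Be}; that leaves H.
At row 4, column 1: row 4 has {He,B,C}; column 1 has {H,Li,B,C}; that leaves Be.
At row 4, column 4: row 4 has {He,Be,B,C}; column 4 has {H,Be}; that leaves Li.
At row 4, column 5: row 4 has {He,Li,Be,B,C}; column 5 has {Li,Be,C}; that leaves H.
At row 5, column 3: row 5 has {H,Be}; column 3 has {H,He,B,C}; that leaves Li.
At row 6, column 1: row 6 has {C}; column 1 has {H,Li,Be,B,C}; that leaves He.
At row 6, column 3: row 6 has {He,C}; column 3 has {H,He,Li,B,C}; that leaves Be.
At row 6, column 4: row 6 has {He,Be,C}; column 4 has {H,Li,Be}; that leaves B.
At row 6, column 6: row 6 has {He,Be,B,C}; column 6 has {He,Li,Be,B,C}; that leaves H.
At row 1, column 4: row 1 has {H,Li,C}; column 4 has {H,Li,Be,B}; that leaves He.
At row 1, column 5: row 1 has {H,He,Li,C}; column 5 has {H,Li,Be,C}; that leaves B.
At row 5, column 2: row 5 has {H,Li,Be}; column 2 has {H,He,C}; that leaves B.

B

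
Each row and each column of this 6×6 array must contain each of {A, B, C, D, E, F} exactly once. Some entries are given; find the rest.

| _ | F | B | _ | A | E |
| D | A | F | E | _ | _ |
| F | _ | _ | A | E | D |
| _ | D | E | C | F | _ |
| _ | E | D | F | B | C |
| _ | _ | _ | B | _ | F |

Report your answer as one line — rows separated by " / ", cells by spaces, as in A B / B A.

C F B D A E / D A F E C B / F B C A E D / B D E C F A / A E D F B C / E C A B D F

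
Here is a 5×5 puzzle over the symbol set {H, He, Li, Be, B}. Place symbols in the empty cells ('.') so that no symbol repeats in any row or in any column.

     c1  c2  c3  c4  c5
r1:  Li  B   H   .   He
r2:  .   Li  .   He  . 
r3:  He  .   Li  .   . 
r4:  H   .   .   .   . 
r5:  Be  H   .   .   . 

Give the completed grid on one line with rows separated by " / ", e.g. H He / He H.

Li B H Be He / B Li Be He H / He Be Li H B / H He B Li Be / Be H He B Li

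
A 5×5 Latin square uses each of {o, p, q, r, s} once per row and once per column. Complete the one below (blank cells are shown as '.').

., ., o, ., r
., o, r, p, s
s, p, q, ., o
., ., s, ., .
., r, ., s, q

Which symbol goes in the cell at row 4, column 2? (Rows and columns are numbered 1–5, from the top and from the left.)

q

(r1,c4): row 1 has {o,r}; column 4 has {p,s}, so it must be q.
(r2,c1): row 2 has {o,p,r,s}; column 1 has {s}, so it must be q.
(r3,c4): row 3 has {o,p,q,s}; column 4 has {p,q,s}, so it must be r.
(r4,c2): row 4 has {s}; column 2 has {o,p,r}, so it must be q.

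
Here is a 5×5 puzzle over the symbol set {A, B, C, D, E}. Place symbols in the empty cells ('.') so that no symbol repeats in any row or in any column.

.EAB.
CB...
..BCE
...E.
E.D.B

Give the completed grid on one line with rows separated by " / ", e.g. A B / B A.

D E A B C / C B E D A / A D B C E / B A C E D / E C D A B

At row 1, column 1: row 1 has {A,B,E}; column 1 has {C,E}; that leaves D.
At row 1, column 5: row 1 has {A,B,D,E}; column 5 has {B,E}; that leaves C.
At row 2, column 3: row 2 has {B,C}; column 3 has {A,B,D}; that leaves E.
At row 3, column 1: row 3 has {B,C,E}; column 1 has {C,D,E}; that leaves A.
At row 3, column 2: row 3 has {A,B,C,E}; column 2 has {B,E}; that leaves D.
At row 4, column 1: row 4 has {E}; column 1 has {A,C,D,E}; that leaves B.
At row 4, column 3: row 4 has {B,E}; column 3 has {A,B,D,E}; that leaves C.
At row 5, column 4: row 5 has {B,D,E}; column 4 has {B,C,E}; that leaves A.
At row 2, column 4: row 2 has {B,C,E}; column 4 has {A,B,C,E}; that leaves D.
At row 2, column 5: row 2 has {B,C,D,E}; column 5 has {B,C,E}; that leaves A.
At row 4, column 2: row 4 has {B,C,E}; column 2 has {B,D,E}; that leaves A.
At row 4, column 5: row 4 has {A,B,C,E}; column 5 has {A,B,C,E}; that leaves D.
At row 5, column 2: row 5 has {A,B,D,E}; column 2 has {A,B,D,E}; that leaves C.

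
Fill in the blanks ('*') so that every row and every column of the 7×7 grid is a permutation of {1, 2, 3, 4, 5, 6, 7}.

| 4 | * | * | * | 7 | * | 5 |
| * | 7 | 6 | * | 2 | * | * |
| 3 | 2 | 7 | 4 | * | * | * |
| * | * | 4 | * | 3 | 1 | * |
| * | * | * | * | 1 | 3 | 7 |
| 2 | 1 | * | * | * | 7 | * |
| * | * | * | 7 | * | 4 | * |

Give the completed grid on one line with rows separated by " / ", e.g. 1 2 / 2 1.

4 6 3 1 7 2 5 / 1 7 6 3 2 5 4 / 3 2 7 4 5 6 1 / 7 5 4 2 3 1 6 / 6 4 2 5 1 3 7 / 2 1 5 6 4 7 3 / 5 3 1 7 6 4 2

row 2 has {2,6,7}; column 6 has {1,3,4,7} — only 5 is left for (r2,c6).
row 3 has {2,3,4,7}; column 6 has {1,3,4,5,7} — only 6 is left for (r3,c6).
row 3 has {2,3,4,6,7}; column 7 has {5,7} — only 1 is left for (r3,c7).
row 1 has {4,5,7}; column 6 has {1,3,4,5,6,7} — only 2 is left for (r1,c6).
row 2 has {2,5,6,7}; column 1 has {2,3,4} — only 1 is left for (r2,c1).
row 2 has {1,2,5,6,7}; column 4 has {4,7} — only 3 is left for (r2,c4).
row 2 has {1,2,3,5,6,7}; column 7 has {1,5,7} — only 4 is left for (r2,c7).
row 3 has {1,2,3,4,6,7}; column 5 has {1,2,3,7} — only 5 is left for (r3,c5).
row 7 has {4,7}; column 5 has {1,2,3,5,7} — only 6 is left for (r7,c5).
row 6 has {1,2,7}; column 5 has {1,2,3,5,6,7} — only 4 is left for (r6,c5).
row 7 has {4,6,7}; column 1 has {1,2,3,4} — only 5 is left for (r7,c1).
row 7 has {4,5,6,7}; column 2 has {1,2,7} — only 3 is left for (r7,c2).
row 7 has {3,4,5,6,7}; column 7 has {1,4,5,7} — only 2 is left for (r7,c7).
row 1 has {2,4,5,7}; column 2 has {1,2,3,7} — only 6 is left for (r1,c2).
row 1 has {2,4,5,6,7}; column 4 has {3,4,7} — only 1 is left for (r1,c4).
row 4 has {1,3,4}; column 2 has {1,2,3,6,7} — only 5 is left for (r4,c2).
row 4 has {1,3,4,5}; column 7 has {1,2,4,5,7} — only 6 is left for (r4,c7).
row 5 has {1,3,7}; column 1 has {1,2,3,4,5} — only 6 is left for (r5,c1).
row 5 has {1,3,6,7}; column 2 has {1,2,3,5,6,7} — only 4 is left for (r5,c2).
row 6 has {1,2,4,7}; column 7 has {1,2,4,5,6,7} — only 3 is left for (r6,c7).
row 7 has {2,3,4,5,6,7}; column 3 has {4,6,7} — only 1 is left for (r7,c3).
row 1 has {1,2,4,5,6,7}; column 3 has {1,4,6,7} — only 3 is left for (r1,c3).
row 4 has {1,3,4,5,6}; column 1 has {1,2,3,4,5,6} — only 7 is left for (r4,c1).
row 4 has {1,3,4,5,6,7}; column 4 has {1,3,4,7} — only 2 is left for (r4,c4).
row 5 has {1,3,4,6,7}; column 4 has {1,2,3,4,7} — only 5 is left for (r5,c4).
row 6 has {1,2,3,4,7}; column 3 has {1,3,4,6,7} — only 5 is left for (r6,c3).
row 6 has {1,2,3,4,5,7}; column 4 has {1,2,3,4,5,7} — only 6 is left for (r6,c4).
row 5 has {1,3,4,5,6,7}; column 3 has {1,3,4,5,6,7} — only 2 is left for (r5,c3).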